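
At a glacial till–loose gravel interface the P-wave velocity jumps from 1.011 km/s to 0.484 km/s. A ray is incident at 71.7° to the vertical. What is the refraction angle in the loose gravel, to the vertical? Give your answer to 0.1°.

Snell's law: sin θ₂ = (V₂/V₁)·sin θ₁ = (0.484/1.011)·sin 71.7° = 0.4545.
θ₂ = sin⁻¹(0.4545) = 27.03° (from vertical).

27.0°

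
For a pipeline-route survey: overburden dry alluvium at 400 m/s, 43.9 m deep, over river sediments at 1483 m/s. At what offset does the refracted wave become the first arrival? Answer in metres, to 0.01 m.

x_cross = 2h·√((V₂+V₁)/(V₂−V₁)).
(V₂+V₁)/(V₂−V₁) = (1483+400)/(1483−400) = 1.7387; √ = 1.3186.
x_cross = 2·43.9·1.3186 = 115.77 m.

115.77 m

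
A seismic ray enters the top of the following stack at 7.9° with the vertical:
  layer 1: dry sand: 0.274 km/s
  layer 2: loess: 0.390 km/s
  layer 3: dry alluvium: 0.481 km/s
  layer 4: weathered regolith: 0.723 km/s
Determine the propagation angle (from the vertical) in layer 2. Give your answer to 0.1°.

Ray parameter p = sin 7.9° / 0.274 = 5.0162e-01 s/km.
sin θ_2 = p·V_2 = 5.0162e-01 × 0.390 = 0.1956.
θ_2 = 11.28° from the vertical.

11.3°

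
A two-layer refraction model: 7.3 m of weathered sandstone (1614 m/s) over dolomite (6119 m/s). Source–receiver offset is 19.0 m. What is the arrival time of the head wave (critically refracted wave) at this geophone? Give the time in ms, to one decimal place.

t = x/V₂ + 2h·√(V₂²−V₁²)/(V₁V₂).
√(V₂²−V₁²) = √(6119²−1614²) = 5902.3 m/s; delay term = 2·7.3·5902.3/(1614·6119) = 0.00873 s.
t = 19.0/6119 + 0.00873 = 0.01183 s.

11.8 ms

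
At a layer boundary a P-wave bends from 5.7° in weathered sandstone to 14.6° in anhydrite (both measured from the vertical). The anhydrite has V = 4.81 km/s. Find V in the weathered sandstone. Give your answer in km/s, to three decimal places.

Snell's law: sin 5.7°/V₁ = sin 14.6°/V₂.
V₁ = V₂·sin 5.7°/sin 14.6° = 4.81 × 0.3940 = 1.895 km/s.

1.895 km/s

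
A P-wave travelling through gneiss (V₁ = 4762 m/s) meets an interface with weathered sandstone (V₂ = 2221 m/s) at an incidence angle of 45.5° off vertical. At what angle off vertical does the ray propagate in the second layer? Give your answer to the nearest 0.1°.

19.4°

sin θ₁/V₁ = sin θ₂/V₂ ⇒ sin θ₂ = 2221·sin 45.5°/4762 = 2221·0.7133/4762 = 0.3327.
θ₂ = sin⁻¹(0.3327) = 19.43° (from vertical).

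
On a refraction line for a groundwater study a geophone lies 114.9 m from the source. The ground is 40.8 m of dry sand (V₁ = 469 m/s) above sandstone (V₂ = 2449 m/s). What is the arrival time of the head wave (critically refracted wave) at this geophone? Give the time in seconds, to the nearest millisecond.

θ_c = arcsin(V₁/V₂) = arcsin(469/2449) = 11.04°, cos θ_c = 0.9815.
Intercept time tᵢ = 2h cos θ_c / V₁ = 2·40.8·0.9815/469 = 0.17077 s.
t = x/V₂ + tᵢ = 114.9/2449 + 0.17077 = 0.21768 s.

0.218 s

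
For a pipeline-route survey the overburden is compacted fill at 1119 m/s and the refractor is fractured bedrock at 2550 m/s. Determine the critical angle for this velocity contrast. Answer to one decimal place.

Critical incidence: sin θ_c = V₁/V₂ = 1119/2550 = 0.4388.
θ_c = arcsin 0.4388 = 26.03°.

26.0°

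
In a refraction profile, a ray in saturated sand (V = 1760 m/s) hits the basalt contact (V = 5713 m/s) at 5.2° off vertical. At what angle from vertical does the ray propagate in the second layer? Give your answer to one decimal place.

sin θ₁/V₁ = sin θ₂/V₂ ⇒ sin θ₂ = 5713·sin 5.2°/1760 = 5713·0.0906/1760 = 0.2942.
θ₂ = sin⁻¹(0.2942) = 17.11° (from vertical).

17.1°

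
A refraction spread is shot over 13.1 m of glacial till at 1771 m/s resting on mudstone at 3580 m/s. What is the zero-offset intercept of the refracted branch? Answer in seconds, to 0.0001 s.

0.0129 s

θ_c = arcsin(V₁/V₂) = arcsin(1771/3580) = 29.65°; cos θ_c = 0.8691.
tᵢ = 2h·cos θ_c / V₁ = 2·13.1·0.8691 / 1771 = 0.01286 s.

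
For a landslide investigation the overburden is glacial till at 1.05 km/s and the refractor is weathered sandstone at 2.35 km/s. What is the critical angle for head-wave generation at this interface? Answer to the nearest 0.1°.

At critical incidence the refracted ray runs along the interface (θ₂ = 90°), so sin θ_c = V₁/V₂.
θ_c = arcsin(1.05/2.35) = arcsin 0.4468 = 26.54°.

26.5°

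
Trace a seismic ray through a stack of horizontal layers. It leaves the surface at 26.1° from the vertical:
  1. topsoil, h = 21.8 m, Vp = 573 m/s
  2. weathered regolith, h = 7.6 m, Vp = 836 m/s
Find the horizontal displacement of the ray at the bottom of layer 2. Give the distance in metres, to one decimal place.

Apply Snell's law at each interface; in layer i the horizontal offset is hᵢ·tan θᵢ.
Layer 1: θ = 26.10°; offset = 21.8·tan 26.10° = 10.680 m.
Layer 2: sin θ = 836·sin 26.1°/573 = 0.6419, θ = 39.93°; offset = 7.6·tan 39.93° = 6.362 m.
Total horizontal offset = 17.041 m.

17.0 m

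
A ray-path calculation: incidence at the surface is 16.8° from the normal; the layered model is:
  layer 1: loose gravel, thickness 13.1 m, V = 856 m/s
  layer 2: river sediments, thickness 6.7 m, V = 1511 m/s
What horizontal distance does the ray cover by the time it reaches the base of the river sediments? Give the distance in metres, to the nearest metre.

Apply Snell's law at each interface; in layer i the horizontal offset is hᵢ·tan θᵢ.
Layer 1: θ = 16.80°; offset = 13.1·tan 16.80° = 3.955 m.
Layer 2: sin θ = 1511·sin 16.8°/856 = 0.5102, θ = 30.68°; offset = 6.7·tan 30.68° = 3.975 m.
Σ offsets = 7.930 m.

8 m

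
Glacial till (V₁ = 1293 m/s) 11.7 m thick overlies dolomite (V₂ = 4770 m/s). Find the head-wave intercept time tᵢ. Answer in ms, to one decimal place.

tᵢ = 2h·√(V₂²−V₁²)/(V₁V₂).
√(V₂²−V₁²) = √(4770²−1293²) = 4591.4 m/s.
tᵢ = 2·11.7·4591.4/(1293·4770) = 0.01742 s.

17.4 ms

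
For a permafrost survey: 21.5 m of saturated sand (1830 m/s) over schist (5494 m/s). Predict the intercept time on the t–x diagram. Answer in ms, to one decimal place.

22.2 ms

θ_c = arcsin(V₁/V₂) = arcsin(1830/5494) = 19.46°; cos θ_c = 0.9429.
tᵢ = 2h·cos θ_c / V₁ = 2·21.5·0.9429 / 1830 = 0.02216 s.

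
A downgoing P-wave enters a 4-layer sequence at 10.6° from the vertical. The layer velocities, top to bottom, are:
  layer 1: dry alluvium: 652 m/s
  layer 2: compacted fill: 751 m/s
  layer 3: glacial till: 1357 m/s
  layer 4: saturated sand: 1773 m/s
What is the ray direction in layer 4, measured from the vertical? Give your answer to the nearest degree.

30°

Snell's law across each interface conserves sin θ / V, so sin θ_4 = V_4·sin θ₁/V₁.
sin θ_4 = 1773 × sin 10.6° / 652 = 0.5002.
θ_4 = 30.01° from the vertical.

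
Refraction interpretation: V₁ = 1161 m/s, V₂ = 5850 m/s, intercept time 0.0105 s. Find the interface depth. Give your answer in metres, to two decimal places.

6.22 m

θ_c = arcsin(1161/5850) = 11.45°; cos θ_c = 0.9801.
tᵢ = 2h cos θ_c/V₁ ⇒ h = tᵢ·V₁/(2 cos θ_c) = 0.0105·1161/(2·0.9801) = 6.22 m.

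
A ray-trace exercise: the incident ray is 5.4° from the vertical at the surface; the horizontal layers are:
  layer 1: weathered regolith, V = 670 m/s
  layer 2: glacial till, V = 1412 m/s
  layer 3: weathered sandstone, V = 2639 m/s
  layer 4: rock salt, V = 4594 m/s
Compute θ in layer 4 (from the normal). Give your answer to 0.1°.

40.2°

Ray parameter p = sin 5.4° / 670 = 1.4046e-04 s/m.
sin θ_4 = p·V_4 = 1.4046e-04 × 4594 = 0.6453.
θ_4 = 40.19° from the vertical.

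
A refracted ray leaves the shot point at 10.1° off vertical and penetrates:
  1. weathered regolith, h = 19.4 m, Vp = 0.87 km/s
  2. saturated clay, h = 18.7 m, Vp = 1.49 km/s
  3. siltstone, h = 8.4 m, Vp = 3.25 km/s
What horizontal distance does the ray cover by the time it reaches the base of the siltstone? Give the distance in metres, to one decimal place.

p = sin θ₁/V₁ = sin 10.1°/0.87 = 2.0157e-01 s/km is conserved through the stack.
Layer 1: θ = 10.10°; offset = 19.4·tan 10.10° = 3.456 m.
Layer 2: sin θ = p·1.49 = 0.3003 → θ = 17.48°; offset = 18.7·tan 17.48° = 5.888 m.
Layer 3: sin θ = p·3.25 = 0.6551 → θ = 40.93°; offset = 8.4·tan 40.93° = 7.283 m.
Total horizontal offset = 16.627 m.

16.6 m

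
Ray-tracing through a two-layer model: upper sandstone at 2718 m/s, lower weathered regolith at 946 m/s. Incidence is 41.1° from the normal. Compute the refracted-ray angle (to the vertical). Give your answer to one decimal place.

13.2°

Snell's law: sin θ₂ = (V₂/V₁)·sin θ₁ = (946/2718)·sin 41.1° = 0.2288.
θ₂ = arcsin 0.2288 = 13.23° from the normal.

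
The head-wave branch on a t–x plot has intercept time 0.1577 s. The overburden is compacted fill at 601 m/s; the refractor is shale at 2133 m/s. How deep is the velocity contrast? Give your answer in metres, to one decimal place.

49.4 m

θ_c = arcsin(601/2133) = 16.37°; cos θ_c = 0.9595.
tᵢ = 2h cos θ_c/V₁ ⇒ h = tᵢ·V₁/(2 cos θ_c) = 0.1577·601/(2·0.9595) = 49.39 m.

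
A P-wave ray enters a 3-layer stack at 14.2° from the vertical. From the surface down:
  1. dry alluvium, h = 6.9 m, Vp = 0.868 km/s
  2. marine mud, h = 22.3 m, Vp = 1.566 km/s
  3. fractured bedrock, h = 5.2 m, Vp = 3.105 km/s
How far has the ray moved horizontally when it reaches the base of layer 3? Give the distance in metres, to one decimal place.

p = sin θ₁/V₁ = sin 14.2°/0.868 = 2.8261e-01 s/km is conserved through the stack.
Layer 1: θ = 14.20°; offset = 6.9·tan 14.20° = 1.746 m.
Layer 2: sin θ = p·1.566 = 0.4426 → θ = 26.27°; offset = 22.3·tan 26.27° = 11.006 m.
Layer 3: sin θ = p·3.105 = 0.8775 → θ = 61.34°; offset = 5.2·tan 61.34° = 9.515 m.
Σ offsets = 22.267 m.

22.3 m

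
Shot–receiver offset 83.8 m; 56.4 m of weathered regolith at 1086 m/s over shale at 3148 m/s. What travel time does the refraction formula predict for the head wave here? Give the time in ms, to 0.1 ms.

θ_c = arcsin(V₁/V₂) = arcsin(1086/3148) = 20.18°, cos θ_c = 0.9386.
Intercept time tᵢ = 2h cos θ_c / V₁ = 2·56.4·0.9386/1086 = 0.09749 s.
t = x/V₂ + tᵢ = 83.8/3148 + 0.09749 = 0.12411 s.

124.1 ms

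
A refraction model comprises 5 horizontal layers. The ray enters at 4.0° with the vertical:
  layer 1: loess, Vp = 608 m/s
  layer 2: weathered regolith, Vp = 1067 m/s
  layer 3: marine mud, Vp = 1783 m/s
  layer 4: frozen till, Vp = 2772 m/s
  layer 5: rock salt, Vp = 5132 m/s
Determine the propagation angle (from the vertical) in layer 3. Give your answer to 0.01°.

11.80°

Snell's law across each interface conserves sin θ / V, so sin θ_3 = V_3·sin θ₁/V₁.
sin θ_3 = 1783 × sin 4.0° / 608 = 0.2046.
θ_3 = 11.80° from the vertical.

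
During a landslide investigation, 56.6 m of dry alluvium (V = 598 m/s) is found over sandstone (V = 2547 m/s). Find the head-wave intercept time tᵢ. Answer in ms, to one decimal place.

tᵢ = 2h·√(V₂²−V₁²)/(V₁V₂).
√(V₂²−V₁²) = √(2547²−598²) = 2475.8 m/s.
tᵢ = 2·56.6·2475.8/(598·2547) = 0.18401 s.

184.0 ms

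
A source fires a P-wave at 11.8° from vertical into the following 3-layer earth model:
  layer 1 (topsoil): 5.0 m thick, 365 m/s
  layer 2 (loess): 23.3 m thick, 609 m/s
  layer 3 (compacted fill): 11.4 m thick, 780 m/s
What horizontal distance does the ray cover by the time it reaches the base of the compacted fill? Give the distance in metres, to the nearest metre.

15 m

Apply Snell's law at each interface; in layer i the horizontal offset is hᵢ·tan θᵢ.
Layer 1: θ = 11.80°; offset = 5.0·tan 11.80° = 1.045 m.
Layer 2: sin θ = 609·sin 11.8°/365 = 0.3412, θ = 19.95°; offset = 23.3·tan 19.95° = 8.457 m.
Layer 3: sin θ = 780·sin 11.8°/365 = 0.4370, θ = 25.91°; offset = 11.4·tan 25.91° = 5.539 m.
Σ offsets = 15.041 m.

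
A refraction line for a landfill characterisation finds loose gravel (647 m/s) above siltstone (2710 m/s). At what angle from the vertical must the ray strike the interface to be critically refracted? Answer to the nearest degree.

14°

At critical incidence the refracted ray runs along the interface (θ₂ = 90°), so sin θ_c = V₁/V₂.
θ_c = arcsin(647/2710) = arcsin 0.2387 = 13.81°.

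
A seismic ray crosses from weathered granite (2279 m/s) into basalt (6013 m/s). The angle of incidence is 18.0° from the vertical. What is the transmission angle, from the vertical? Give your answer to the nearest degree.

55°

sin θ₁/V₁ = sin θ₂/V₂ ⇒ sin θ₂ = 6013·sin 18.0°/2279 = 6013·0.3090/2279 = 0.8153.
θ₂ = arcsin 0.8153 = 54.62° from the normal.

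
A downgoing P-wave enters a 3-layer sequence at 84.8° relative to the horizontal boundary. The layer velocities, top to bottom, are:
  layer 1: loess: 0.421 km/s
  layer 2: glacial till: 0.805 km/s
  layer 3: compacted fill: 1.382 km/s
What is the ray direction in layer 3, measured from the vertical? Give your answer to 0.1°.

From the normal: θ₁ = 90° − 84.8° = 5.2°.
Ray parameter p = sin 5.2° / 0.421 = 2.1528e-01 s/km.
sin θ_3 = p·V_3 = 2.1528e-01 × 1.382 = 0.2975.
θ_3 = 17.31° from the vertical.

17.3°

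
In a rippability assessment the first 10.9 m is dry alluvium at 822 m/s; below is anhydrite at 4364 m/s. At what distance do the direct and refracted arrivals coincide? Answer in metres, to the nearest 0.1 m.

26.4 m

x_cross = 2h·√((V₂+V₁)/(V₂−V₁)).
(V₂+V₁)/(V₂−V₁) = (4364+822)/(4364−822) = 1.4641; √ = 1.2100.
x_cross = 2·10.9·1.2100 = 26.38 m.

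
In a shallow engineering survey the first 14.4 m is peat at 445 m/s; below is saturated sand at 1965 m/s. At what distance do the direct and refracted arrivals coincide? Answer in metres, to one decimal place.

36.3 m

θ_c = arcsin(445/1965) = 13.09°, so cos θ_c = 0.9740 and tᵢ = 2h cos θ_c/V₁ = 0.0630 s.
At crossover x/V₁ = x/V₂ + tᵢ ⇒ x = tᵢ/(1/V₁ − 1/V₂) = 0.06304/(2.2472e-03 − 5.0891e-04) = 36.26 m.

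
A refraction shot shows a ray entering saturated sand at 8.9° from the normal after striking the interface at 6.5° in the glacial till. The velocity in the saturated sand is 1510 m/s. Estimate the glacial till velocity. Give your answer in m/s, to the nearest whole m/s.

sin 6.5° = 0.1132; sin 8.9° = 0.1547.
V₁ = V₂·(sin θ₁/sin θ₂) = 1510·(0.1132/0.1547) = 1104.88 m/s.

1105 m/s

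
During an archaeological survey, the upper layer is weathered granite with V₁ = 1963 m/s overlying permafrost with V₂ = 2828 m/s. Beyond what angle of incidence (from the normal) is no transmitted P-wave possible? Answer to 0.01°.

Critical incidence: sin θ_c = V₁/V₂ = 1963/2828 = 0.6941.
θ_c = arcsin 0.6941 = 43.96°.

43.96°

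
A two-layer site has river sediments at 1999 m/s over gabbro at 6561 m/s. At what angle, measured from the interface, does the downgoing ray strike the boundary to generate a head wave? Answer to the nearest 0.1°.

Critical incidence: sin θ_c = V₁/V₂ = 1999/6561 = 0.3047.
θ_c = arcsin 0.3047 = 17.74°.
Measured from the interface: 90° − 17.74° = 72.26°.

72.3°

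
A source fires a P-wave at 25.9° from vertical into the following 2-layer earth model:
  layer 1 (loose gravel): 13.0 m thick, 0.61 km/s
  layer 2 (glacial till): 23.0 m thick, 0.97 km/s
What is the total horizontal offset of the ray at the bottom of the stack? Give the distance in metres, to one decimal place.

28.5 m

Apply Snell's law at each interface; in layer i the horizontal offset is hᵢ·tan θᵢ.
Layer 1: θ = 25.90°; offset = 13.0·tan 25.90° = 6.312 m.
Layer 2: sin θ = 0.97·sin 25.9°/0.61 = 0.6946, θ = 43.99°; offset = 23.0·tan 43.99° = 22.206 m.
Total horizontal offset = 28.519 m.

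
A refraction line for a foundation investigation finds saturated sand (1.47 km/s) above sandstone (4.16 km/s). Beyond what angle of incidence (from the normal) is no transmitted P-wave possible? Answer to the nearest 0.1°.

20.7°

At critical incidence the refracted ray runs along the interface (θ₂ = 90°), so sin θ_c = V₁/V₂.
θ_c = arcsin(1.47/4.16) = arcsin 0.3534 = 20.69°.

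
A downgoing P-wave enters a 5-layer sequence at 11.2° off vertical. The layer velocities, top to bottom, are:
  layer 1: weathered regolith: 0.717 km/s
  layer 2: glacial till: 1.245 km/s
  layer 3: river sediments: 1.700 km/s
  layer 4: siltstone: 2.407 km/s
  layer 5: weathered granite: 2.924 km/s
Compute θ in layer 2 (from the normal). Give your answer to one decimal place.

Snell's law across each interface conserves sin θ / V, so sin θ_2 = V_2·sin θ₁/V₁.
sin θ_2 = 1.245 × sin 11.2° / 0.717 = 0.3373.
θ_2 = arcsin 0.3373 = 19.71°.

19.7°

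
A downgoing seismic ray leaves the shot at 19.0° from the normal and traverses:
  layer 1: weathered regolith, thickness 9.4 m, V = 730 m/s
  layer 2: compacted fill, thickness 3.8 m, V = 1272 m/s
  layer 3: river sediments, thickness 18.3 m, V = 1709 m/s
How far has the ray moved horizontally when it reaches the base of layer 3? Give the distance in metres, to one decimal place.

27.4 m

Apply Snell's law at each interface; in layer i the horizontal offset is hᵢ·tan θᵢ.
Layer 1: θ = 19.00°; offset = 9.4·tan 19.00° = 3.237 m.
Layer 2: sin θ = 1272·sin 19.0°/730 = 0.5673, θ = 34.56°; offset = 3.8·tan 34.56° = 2.618 m.
Layer 3: sin θ = 1709·sin 19.0°/730 = 0.7622, θ = 49.66°; offset = 18.3·tan 49.66° = 21.546 m.
Σ offsets = 27.400 m.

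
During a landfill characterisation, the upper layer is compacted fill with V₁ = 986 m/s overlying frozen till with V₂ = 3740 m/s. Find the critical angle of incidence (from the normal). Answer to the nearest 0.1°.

Critical incidence: sin θ_c = V₁/V₂ = 986/3740 = 0.2636.
θ_c = arcsin 0.2636 = 15.29°.

15.3°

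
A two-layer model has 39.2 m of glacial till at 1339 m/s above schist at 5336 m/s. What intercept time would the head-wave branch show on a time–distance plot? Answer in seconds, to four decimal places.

θ_c = arcsin(V₁/V₂) = arcsin(1339/5336) = 14.53°; cos θ_c = 0.9680.
tᵢ = 2h·cos θ_c / V₁ = 2·39.2·0.9680 / 1339 = 0.05668 s.

0.0567 s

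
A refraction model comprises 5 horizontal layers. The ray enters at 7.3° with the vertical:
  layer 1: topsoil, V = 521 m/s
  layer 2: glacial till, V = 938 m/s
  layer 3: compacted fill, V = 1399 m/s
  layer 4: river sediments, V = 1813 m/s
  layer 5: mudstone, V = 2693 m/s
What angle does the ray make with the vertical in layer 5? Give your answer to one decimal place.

Ray parameter p = sin 7.3° / 521 = 2.4389e-04 s/m.
sin θ_5 = p·V_5 = 2.4389e-04 × 2693 = 0.6568.
θ_5 = 41.06° from the vertical.

41.1°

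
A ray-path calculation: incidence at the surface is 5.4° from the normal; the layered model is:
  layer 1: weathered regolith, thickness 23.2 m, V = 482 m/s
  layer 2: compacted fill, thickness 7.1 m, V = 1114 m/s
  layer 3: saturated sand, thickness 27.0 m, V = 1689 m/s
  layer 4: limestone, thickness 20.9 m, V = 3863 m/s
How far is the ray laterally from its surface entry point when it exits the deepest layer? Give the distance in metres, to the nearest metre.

Ray parameter p = sin 5.4° / 482 m/s = 1.9525e-04 s/m.
Layer 1: θ = 5.40°; offset = 23.2·tan 5.40° = 2.193 m.
Layer 2: sin θ = p·1114 = 0.2175 → θ = 12.56°; offset = 7.1·tan 12.56° = 1.582 m.
Layer 3: sin θ = p·1689 = 0.3298 → θ = 19.25°; offset = 27.0·tan 19.25° = 9.431 m.
Layer 4: sin θ = p·3863 = 0.7542 → θ = 48.96°; offset = 20.9·tan 48.96° = 24.007 m.
Σ offsets = 37.214 m.

37 m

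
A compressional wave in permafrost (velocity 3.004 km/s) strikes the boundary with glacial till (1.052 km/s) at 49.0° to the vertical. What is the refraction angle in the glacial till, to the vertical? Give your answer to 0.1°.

sin θ₁/V₁ = sin θ₂/V₂ ⇒ sin θ₂ = 1.052·sin 49.0°/3.004 = 1.052·0.7547/3.004 = 0.2643.
θ₂ = sin⁻¹(0.2643) = 15.33° (from vertical).

15.3°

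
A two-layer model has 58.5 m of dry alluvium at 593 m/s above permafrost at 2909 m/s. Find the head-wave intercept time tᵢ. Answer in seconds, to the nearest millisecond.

0.193 s

tᵢ = 2h·√(V₂²−V₁²)/(V₁V₂).
√(V₂²−V₁²) = √(2909²−593²) = 2847.9 m/s.
tᵢ = 2·58.5·2847.9/(593·2909) = 0.19316 s.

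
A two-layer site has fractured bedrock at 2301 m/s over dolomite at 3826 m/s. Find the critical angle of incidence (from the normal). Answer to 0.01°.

36.97°

At critical incidence the refracted ray runs along the interface (θ₂ = 90°), so sin θ_c = V₁/V₂.
θ_c = arcsin(2301/3826) = arcsin 0.6014 = 36.97°.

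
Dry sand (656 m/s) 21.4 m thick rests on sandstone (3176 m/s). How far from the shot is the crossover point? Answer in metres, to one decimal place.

x_cross = 2h·√((V₂+V₁)/(V₂−V₁)).
(V₂+V₁)/(V₂−V₁) = (3176+656)/(3176−656) = 1.5206; √ = 1.2331.
x_cross = 2·21.4·1.2331 = 52.78 m.

52.8 m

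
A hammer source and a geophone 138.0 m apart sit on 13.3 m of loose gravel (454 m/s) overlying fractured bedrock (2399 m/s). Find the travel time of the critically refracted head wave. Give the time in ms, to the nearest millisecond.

115 ms

θ_c = arcsin(V₁/V₂) = arcsin(454/2399) = 10.91°, cos θ_c = 0.9819.
Intercept time tᵢ = 2h cos θ_c / V₁ = 2·13.3·0.9819/454 = 0.05753 s.
t = x/V₂ + tᵢ = 138.0/2399 + 0.05753 = 0.11506 s.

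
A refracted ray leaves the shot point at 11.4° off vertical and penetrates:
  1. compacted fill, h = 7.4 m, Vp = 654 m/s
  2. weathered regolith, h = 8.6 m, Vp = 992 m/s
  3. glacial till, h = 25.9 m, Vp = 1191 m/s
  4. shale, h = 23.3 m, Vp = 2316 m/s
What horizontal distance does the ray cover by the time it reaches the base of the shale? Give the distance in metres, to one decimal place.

Ray parameter p = sin 11.4° / 654 m/s = 3.0223e-04 s/m.
Layer 1: θ = 11.40°; offset = 7.4·tan 11.40° = 1.492 m.
Layer 2: sin θ = p·992 = 0.2998 → θ = 17.45°; offset = 8.6·tan 17.45° = 2.703 m.
Layer 3: sin θ = p·1191 = 0.3600 → θ = 21.10°; offset = 25.9·tan 21.10° = 9.993 m.
Layer 4: sin θ = p·2316 = 0.7000 → θ = 44.42°; offset = 23.3·tan 44.42° = 22.836 m.
Σ offsets = 37.023 m.

37.0 m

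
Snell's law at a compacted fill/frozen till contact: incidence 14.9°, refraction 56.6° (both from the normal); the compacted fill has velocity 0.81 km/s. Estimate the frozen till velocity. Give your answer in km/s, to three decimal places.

Snell's law: sin 14.9°/V₁ = sin 56.6°/V₂.
V₂ = V₁·sin 56.6°/sin 14.9° = 0.81 × 3.2468 = 2.630 km/s.

2.630 km/s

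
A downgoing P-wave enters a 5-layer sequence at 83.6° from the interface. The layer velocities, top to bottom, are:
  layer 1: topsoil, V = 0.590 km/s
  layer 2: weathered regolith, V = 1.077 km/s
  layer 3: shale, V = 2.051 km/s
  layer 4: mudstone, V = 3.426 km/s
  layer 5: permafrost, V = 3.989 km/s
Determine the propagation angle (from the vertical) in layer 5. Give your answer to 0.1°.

From the normal: θ₁ = 90° − 83.6° = 6.4°.
Snell's law across each interface conserves sin θ / V, so sin θ_5 = V_5·sin θ₁/V₁.
sin θ_5 = 3.989 × sin 6.4° / 0.590 = 0.7536.
θ_5 = 48.91° from the vertical.

48.9°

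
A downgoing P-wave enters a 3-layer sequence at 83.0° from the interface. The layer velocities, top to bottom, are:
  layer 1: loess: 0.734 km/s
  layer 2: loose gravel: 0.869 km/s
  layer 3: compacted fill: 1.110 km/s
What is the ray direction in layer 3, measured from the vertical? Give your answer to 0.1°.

From the normal: θ₁ = 90° − 83.0° = 7.0°.
Ray parameter p = sin 7.0° / 0.734 = 1.6603e-01 s/km.
sin θ_3 = p·V_3 = 1.6603e-01 × 1.110 = 0.1843.
θ_3 = 10.62° from the vertical.

10.6°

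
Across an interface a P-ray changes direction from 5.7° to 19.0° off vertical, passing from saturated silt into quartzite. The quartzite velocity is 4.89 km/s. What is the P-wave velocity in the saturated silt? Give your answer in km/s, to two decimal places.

1.49 km/s

Snell's law: sin 5.7°/V₁ = sin 19.0°/V₂.
V₁ = V₂·sin 5.7°/sin 19.0° = 4.89 × 0.3051 = 1.49 km/s.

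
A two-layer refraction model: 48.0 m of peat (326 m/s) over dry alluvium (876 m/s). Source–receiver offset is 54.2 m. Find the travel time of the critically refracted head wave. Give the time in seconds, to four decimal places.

t = x/V₂ + 2h·√(V₂²−V₁²)/(V₁V₂).
√(V₂²−V₁²) = √(876²−326²) = 813.1 m/s; delay term = 2·48.0·813.1/(326·876) = 0.27333 s.
t = 54.2/876 + 0.27333 = 0.33520 s.

0.3352 s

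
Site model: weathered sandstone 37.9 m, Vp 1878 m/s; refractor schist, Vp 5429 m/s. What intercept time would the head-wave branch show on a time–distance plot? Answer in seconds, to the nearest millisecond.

0.038 s

tᵢ = 2h·√(V₂²−V₁²)/(V₁V₂).
√(V₂²−V₁²) = √(5429²−1878²) = 5093.8 m/s.
tᵢ = 2·37.9·5093.8/(1878·5429) = 0.03787 s.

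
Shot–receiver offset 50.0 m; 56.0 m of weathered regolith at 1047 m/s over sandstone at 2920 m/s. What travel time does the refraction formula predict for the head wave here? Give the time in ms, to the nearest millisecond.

117 ms

θ_c = arcsin(V₁/V₂) = arcsin(1047/2920) = 21.01°, cos θ_c = 0.9335.
Intercept time tᵢ = 2h cos θ_c / V₁ = 2·56.0·0.9335/1047 = 0.09986 s.
t = x/V₂ + tᵢ = 50.0/2920 + 0.09986 = 0.11698 s.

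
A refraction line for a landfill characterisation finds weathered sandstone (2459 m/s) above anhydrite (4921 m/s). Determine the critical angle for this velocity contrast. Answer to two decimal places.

At critical incidence the refracted ray runs along the interface (θ₂ = 90°), so sin θ_c = V₁/V₂.
θ_c = arcsin(2459/4921) = arcsin 0.4997 = 29.98°.

29.98°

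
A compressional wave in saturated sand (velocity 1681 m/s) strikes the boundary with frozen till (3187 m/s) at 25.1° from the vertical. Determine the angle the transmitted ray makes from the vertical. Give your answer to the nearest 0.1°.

53.5°

sin θ₁/V₁ = sin θ₂/V₂ ⇒ sin θ₂ = 3187·sin 25.1°/1681 = 3187·0.4242/1681 = 0.8042.
θ₂ = sin⁻¹(0.8042) = 53.54° (from vertical).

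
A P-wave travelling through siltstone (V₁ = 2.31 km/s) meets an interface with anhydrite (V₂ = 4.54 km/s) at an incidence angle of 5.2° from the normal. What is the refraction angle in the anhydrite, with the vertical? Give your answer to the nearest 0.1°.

sin θ₁/V₁ = sin θ₂/V₂ ⇒ sin θ₂ = 4.54·sin 5.2°/2.31 = 4.54·0.0906/2.31 = 0.1781.
θ₂ = arcsin 0.1781 = 10.26° from the normal.

10.3°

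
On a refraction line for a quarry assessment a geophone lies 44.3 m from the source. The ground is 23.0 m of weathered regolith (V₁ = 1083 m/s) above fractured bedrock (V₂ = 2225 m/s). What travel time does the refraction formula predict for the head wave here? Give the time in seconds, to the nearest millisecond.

θ_c = arcsin(V₁/V₂) = arcsin(1083/2225) = 29.13°, cos θ_c = 0.8735.
Intercept time tᵢ = 2h cos θ_c / V₁ = 2·23.0·0.8735/1083 = 0.03710 s.
t = x/V₂ + tᵢ = 44.3/2225 + 0.03710 = 0.05701 s.

0.057 s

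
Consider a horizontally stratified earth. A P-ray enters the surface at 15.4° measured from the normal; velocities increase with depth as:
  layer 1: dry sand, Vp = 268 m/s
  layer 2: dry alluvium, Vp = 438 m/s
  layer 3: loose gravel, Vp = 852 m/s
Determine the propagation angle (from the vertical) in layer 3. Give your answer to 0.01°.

Snell's law across each interface conserves sin θ / V, so sin θ_3 = V_3·sin θ₁/V₁.
sin θ_3 = 852 × sin 15.4° / 268 = 0.8442.
θ_3 = 57.59° from the vertical.

57.59°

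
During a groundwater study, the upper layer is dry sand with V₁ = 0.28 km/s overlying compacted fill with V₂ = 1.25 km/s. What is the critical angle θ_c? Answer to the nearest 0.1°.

12.9°

At critical incidence the refracted ray runs along the interface (θ₂ = 90°), so sin θ_c = V₁/V₂.
θ_c = arcsin(0.28/1.25) = arcsin 0.2240 = 12.94°.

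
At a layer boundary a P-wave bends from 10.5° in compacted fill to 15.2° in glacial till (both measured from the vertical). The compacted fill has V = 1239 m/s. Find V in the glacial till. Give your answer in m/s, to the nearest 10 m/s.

1780 m/s

Snell's law: sin 10.5°/V₁ = sin 15.2°/V₂.
V₂ = V₁·sin 15.2°/sin 10.5° = 1239 × 1.4387 = 1782.60 m/s.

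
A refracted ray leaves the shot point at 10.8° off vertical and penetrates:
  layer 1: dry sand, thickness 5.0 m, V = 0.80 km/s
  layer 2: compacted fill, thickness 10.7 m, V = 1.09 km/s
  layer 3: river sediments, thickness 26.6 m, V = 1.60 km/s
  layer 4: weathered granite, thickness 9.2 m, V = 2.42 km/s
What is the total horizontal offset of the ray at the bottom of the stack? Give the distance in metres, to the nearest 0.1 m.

20.9 m

p = sin θ₁/V₁ = sin 10.8°/0.80 = 2.3423e-01 s/km is conserved through the stack.
Layer 1: θ = 10.80°; offset = 5.0·tan 10.80° = 0.954 m.
Layer 2: sin θ = p·1.09 = 0.2553 → θ = 14.79°; offset = 10.7·tan 14.79° = 2.825 m.
Layer 3: sin θ = p·1.60 = 0.3748 → θ = 22.01°; offset = 26.6·tan 22.01° = 10.752 m.
Layer 4: sin θ = p·2.42 = 0.5668 → θ = 34.53°; offset = 9.2·tan 34.53° = 6.330 m.
Σ offsets = 20.861 m.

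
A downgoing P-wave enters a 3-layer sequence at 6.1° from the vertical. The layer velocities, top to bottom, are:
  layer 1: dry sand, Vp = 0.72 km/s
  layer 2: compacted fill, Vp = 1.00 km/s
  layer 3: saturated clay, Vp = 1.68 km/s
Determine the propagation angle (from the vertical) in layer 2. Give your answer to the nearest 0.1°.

8.5°

Ray parameter p = sin 6.1° / 0.72 = 1.4759e-01 s/km.
sin θ_2 = p·V_2 = 1.4759e-01 × 1.00 = 0.1476.
θ_2 = arcsin 0.1476 = 8.49°.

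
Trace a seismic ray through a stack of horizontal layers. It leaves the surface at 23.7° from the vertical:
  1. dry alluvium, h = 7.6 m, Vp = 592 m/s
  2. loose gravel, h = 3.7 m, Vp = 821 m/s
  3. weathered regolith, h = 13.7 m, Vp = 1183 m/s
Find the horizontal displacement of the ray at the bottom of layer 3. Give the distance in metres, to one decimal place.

p = sin θ₁/V₁ = sin 23.7°/592 = 6.7897e-04 s/m is conserved through the stack.
Layer 1: θ = 23.70°; offset = 7.6·tan 23.70° = 3.336 m.
Layer 2: sin θ = p·821 = 0.5574 → θ = 33.88°; offset = 3.7·tan 33.88° = 2.484 m.
Layer 3: sin θ = p·1183 = 0.8032 → θ = 53.44°; offset = 13.7·tan 53.44° = 18.473 m.
Total horizontal offset = 24.293 m.

24.3 m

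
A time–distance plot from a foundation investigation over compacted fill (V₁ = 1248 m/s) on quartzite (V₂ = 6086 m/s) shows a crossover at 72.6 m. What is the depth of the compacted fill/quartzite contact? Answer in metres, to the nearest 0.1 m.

h = (x_cross/2)·√((V₂−V₁)/(V₂+V₁)).
(V₂−V₁)/(V₂+V₁) = (6086−1248)/(6086+1248) = 0.6597; √ = 0.8122.
h = (72.6/2)·0.8122 = 29.48 m.

29.5 m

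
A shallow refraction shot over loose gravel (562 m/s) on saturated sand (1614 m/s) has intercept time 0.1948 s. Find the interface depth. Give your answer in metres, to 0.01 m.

58.39 m

θ_c = arcsin(562/1614) = 20.38°; cos θ_c = 0.9374.
tᵢ = 2h cos θ_c/V₁ ⇒ h = tᵢ·V₁/(2 cos θ_c) = 0.1948·562/(2·0.9374) = 58.39 m.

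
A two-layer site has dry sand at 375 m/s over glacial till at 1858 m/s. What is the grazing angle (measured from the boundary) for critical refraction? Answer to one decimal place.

78.4°

At critical incidence the refracted ray runs along the interface (θ₂ = 90°), so sin θ_c = V₁/V₂.
θ_c = arcsin(375/1858) = arcsin 0.2018 = 11.64°.
Measured from the interface: 90° − 11.64° = 78.36°.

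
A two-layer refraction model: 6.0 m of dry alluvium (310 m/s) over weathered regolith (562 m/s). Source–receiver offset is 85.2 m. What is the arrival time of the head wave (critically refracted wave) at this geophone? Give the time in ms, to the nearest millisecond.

t = x/V₂ + 2h·√(V₂²−V₁²)/(V₁V₂).
√(V₂²−V₁²) = √(562²−310²) = 468.8 m/s; delay term = 2·6.0·468.8/(310·562) = 0.03229 s.
t = 85.2/562 + 0.03229 = 0.18389 s.

184 ms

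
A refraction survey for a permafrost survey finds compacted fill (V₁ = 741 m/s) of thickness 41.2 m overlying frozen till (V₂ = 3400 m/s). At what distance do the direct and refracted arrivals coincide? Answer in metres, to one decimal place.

θ_c = arcsin(741/3400) = 12.59°, so cos θ_c = 0.9760 and tᵢ = 2h cos θ_c/V₁ = 0.1085 s.
At crossover x/V₁ = x/V₂ + tᵢ ⇒ x = tᵢ/(1/V₁ − 1/V₂) = 0.10853/(1.3495e-03 − 2.9412e-04) = 102.83 m.

102.8 m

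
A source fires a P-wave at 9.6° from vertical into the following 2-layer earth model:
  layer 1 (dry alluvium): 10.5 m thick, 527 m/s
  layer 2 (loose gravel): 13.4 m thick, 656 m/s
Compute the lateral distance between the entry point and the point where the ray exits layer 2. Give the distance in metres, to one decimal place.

4.6 m

Ray parameter p = sin 9.6° / 527 m/s = 3.1645e-04 s/m.
Layer 1: θ = 9.60°; offset = 10.5·tan 9.60° = 1.776 m.
Layer 2: sin θ = p·656 = 0.2076 → θ = 11.98°; offset = 13.4·tan 11.98° = 2.844 m.
Total horizontal offset = 4.620 m.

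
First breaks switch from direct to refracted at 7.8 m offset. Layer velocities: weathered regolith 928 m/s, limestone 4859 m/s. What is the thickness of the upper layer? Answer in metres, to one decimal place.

3.2 m

h = (x_cross/2)·√((V₂−V₁)/(V₂+V₁)).
(V₂−V₁)/(V₂+V₁) = (4859−928)/(4859+928) = 0.6793; √ = 0.8242.
h = (7.8/2)·0.8242 = 3.21 m.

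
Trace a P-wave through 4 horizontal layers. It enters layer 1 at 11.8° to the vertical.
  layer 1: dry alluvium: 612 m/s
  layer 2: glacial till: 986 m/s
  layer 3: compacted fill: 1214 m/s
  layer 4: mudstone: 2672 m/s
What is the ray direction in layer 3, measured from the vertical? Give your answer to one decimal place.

23.9°

Ray parameter p = sin 11.8° / 612 = 3.3414e-04 s/m.
sin θ_3 = p·V_3 = 3.3414e-04 × 1214 = 0.4057.
θ_3 = 23.93° from the vertical.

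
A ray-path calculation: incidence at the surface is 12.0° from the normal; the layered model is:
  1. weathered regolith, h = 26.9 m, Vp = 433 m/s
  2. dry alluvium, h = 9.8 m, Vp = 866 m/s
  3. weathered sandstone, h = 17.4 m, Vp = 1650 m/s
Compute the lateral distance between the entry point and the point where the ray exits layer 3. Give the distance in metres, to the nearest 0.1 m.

Apply Snell's law at each interface; in layer i the horizontal offset is hᵢ·tan θᵢ.
Layer 1: θ = 12.00°; offset = 26.9·tan 12.00° = 5.718 m.
Layer 2: sin θ = 866·sin 12.0°/433 = 0.4158, θ = 24.57°; offset = 9.8·tan 24.57° = 4.481 m.
Layer 3: sin θ = 1650·sin 12.0°/433 = 0.7923, θ = 52.40°; offset = 17.4·tan 52.40° = 22.593 m.
Total horizontal offset = 32.792 m.

32.8 m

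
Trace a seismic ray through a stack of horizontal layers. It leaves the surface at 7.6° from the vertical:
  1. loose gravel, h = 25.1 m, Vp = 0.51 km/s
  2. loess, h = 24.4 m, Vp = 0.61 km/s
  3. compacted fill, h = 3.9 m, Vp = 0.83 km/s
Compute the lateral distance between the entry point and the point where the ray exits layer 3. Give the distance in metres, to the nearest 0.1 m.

Ray parameter p = sin 7.6° / 0.51 km/s = 2.5933e-01 s/km.
Layer 1: θ = 7.60°; offset = 25.1·tan 7.60° = 3.349 m.
Layer 2: sin θ = p·0.61 = 0.1582 → θ = 9.10°; offset = 24.4·tan 9.10° = 3.909 m.
Layer 3: sin θ = p·0.83 = 0.2152 → θ = 12.43°; offset = 3.9·tan 12.43° = 0.860 m.
Summing the layer offsets gives 8.118 m.

8.1 m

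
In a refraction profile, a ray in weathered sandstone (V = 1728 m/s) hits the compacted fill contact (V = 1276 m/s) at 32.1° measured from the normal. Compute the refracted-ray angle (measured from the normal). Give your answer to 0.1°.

sin θ₁/V₁ = sin θ₂/V₂ ⇒ sin θ₂ = 1276·sin 32.1°/1728 = 1276·0.5314/1728 = 0.3924.
θ₂ = sin⁻¹(0.3924) = 23.10° (from vertical).

23.1°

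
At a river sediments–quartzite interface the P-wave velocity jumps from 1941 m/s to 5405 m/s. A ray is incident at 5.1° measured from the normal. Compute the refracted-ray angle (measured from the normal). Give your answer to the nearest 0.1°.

14.3°

sin θ₁/V₁ = sin θ₂/V₂ ⇒ sin θ₂ = 5405·sin 5.1°/1941 = 5405·0.0889/1941 = 0.2475.
θ₂ = sin⁻¹(0.2475) = 14.33° (from vertical).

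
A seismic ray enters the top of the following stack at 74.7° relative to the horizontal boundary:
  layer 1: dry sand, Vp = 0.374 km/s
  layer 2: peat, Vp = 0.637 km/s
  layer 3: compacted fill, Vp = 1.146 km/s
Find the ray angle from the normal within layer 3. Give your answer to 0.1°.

From the normal: θ₁ = 90° − 74.7° = 15.3°.
Ray parameter p = sin 15.3° / 0.374 = 7.0554e-01 s/km.
sin θ_3 = p·V_3 = 7.0554e-01 × 1.146 = 0.8086.
θ_3 = 53.95° from the vertical.

54.0°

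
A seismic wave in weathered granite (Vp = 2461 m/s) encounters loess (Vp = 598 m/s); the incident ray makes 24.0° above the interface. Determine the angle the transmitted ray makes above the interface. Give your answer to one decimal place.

Convert to the normal: θ₁ = 90° − 24.0° = 66.0°.
Snell's law: sin θ₂ = (V₂/V₁)·sin θ₁ = (598/2461)·sin 66.0° = 0.2220.
θ₂ = arcsin 0.2220 = 12.83° from the normal.
From the interface: 90° − 12.83° = 77.17°.

77.2°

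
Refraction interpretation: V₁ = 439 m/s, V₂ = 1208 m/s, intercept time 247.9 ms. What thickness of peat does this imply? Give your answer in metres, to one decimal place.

58.4 m

θ_c = arcsin(439/1208) = 21.31°; cos θ_c = 0.9316.
tᵢ = 2h cos θ_c/V₁ ⇒ h = tᵢ·V₁/(2 cos θ_c) = 0.2479·439/(2·0.9316) = 58.41 m.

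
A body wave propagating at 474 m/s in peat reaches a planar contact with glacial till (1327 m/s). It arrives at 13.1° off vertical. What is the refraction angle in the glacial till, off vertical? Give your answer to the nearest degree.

39°

sin θ₁/V₁ = sin θ₂/V₂ ⇒ sin θ₂ = 1327·sin 13.1°/474 = 1327·0.2267/474 = 0.6345.
θ₂ = arcsin 0.6345 = 39.38° from the normal.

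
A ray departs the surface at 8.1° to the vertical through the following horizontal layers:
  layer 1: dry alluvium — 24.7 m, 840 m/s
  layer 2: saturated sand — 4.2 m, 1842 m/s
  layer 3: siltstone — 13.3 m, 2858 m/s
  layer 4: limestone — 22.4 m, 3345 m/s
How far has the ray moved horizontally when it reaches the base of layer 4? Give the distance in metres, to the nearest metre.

27 m

Apply Snell's law at each interface; in layer i the horizontal offset is hᵢ·tan θᵢ.
Layer 1: θ = 8.10°; offset = 24.7·tan 8.10° = 3.515 m.
Layer 2: sin θ = 1842·sin 8.1°/840 = 0.3090, θ = 18.00°; offset = 4.2·tan 18.00° = 1.364 m.
Layer 3: sin θ = 2858·sin 8.1°/840 = 0.4794, θ = 28.65°; offset = 13.3·tan 28.65° = 7.265 m.
Layer 4: sin θ = 3345·sin 8.1°/840 = 0.5611, θ = 34.13°; offset = 22.4·tan 34.13° = 15.184 m.
Total horizontal offset = 27.329 m.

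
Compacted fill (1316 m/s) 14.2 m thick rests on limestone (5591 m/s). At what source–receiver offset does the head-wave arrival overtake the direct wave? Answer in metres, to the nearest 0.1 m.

36.1 m

θ_c = arcsin(1316/5591) = 13.61°, so cos θ_c = 0.9719 and tᵢ = 2h cos θ_c/V₁ = 0.0210 s.
At crossover x/V₁ = x/V₂ + tᵢ ⇒ x = tᵢ/(1/V₁ − 1/V₂) = 0.02097/(7.5988e-04 − 1.7886e-04) = 36.10 m.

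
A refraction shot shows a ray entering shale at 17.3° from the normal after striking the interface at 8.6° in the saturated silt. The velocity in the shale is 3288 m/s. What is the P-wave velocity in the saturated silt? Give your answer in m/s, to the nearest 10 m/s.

Snell's law: sin 8.6°/V₁ = sin 17.3°/V₂.
V₁ = V₂·sin 8.6°/sin 17.3° = 3288 × 0.5029 = 1653.38 m/s.

1650 m/s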